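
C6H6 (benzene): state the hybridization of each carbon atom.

Every ring carbon has three σ bonds and contributes one p electron to the aromatic π system.

sp²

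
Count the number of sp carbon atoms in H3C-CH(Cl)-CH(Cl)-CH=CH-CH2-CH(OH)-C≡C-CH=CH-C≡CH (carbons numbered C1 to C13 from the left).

4

C1: sp3
C2: sp3
C3: sp3
C4: sp2
C5: sp2
C6: sp3
C7: sp3
C8: sp ✓
C9: sp ✓
C10: sp2
C11: sp2
C12: sp ✓
C13: sp ✓
C8, C9, C12, C13 → 4 sp carbons.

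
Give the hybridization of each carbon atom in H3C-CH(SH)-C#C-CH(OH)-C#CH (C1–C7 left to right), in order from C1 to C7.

C1: 4 σ bonds — 4 electron domains, sp3.
C2: 4 σ bonds — 4 electron domains, sp3.
C3: 2 σ bonds, plus two π bonds — 2 electron domains, sp.
C4 (2 σ bonds, plus two π bonds) has steric number 2: sp.
C5: 4 σ bonds; 4 regions of electron density → sp3.
C6 is sp: 2 σ bonds, plus two π bonds, 2 electron-density regions.
C7 — 2 σ bonds, plus two π bonds. Steric number 2, so sp.

C1 sp3, C2 sp3, C3 sp, C4 sp, C5 sp3, C6 sp, C7 sp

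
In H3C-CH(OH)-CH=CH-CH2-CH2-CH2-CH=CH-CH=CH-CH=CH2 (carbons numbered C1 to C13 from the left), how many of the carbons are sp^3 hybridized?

5

C1: sp3 ✓
C2: sp3 ✓
C3: sp2
C4: sp2
C5: sp3 ✓
C6: sp3 ✓
C7: sp3 ✓
C8: sp2
C9: sp2
C10: sp2
C11: sp2
C12: sp2
C13: sp2
C1, C2, C5, C6, C7 → 5 sp3 carbons.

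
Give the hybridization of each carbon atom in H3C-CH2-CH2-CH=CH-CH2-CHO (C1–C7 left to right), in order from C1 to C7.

C1 (4 σ bonds) has steric number 4: sp3.
C2 — 4 σ bonds. Steric number 4, so sp3.
C3 — 4 σ bonds. Steric number 4, so sp3.
C4 — 3 σ bonds, plus one π bond. Steric number 3, so sp2.
C5: 3 σ bonds, plus one π bond — 3 electron domains, sp2.
C6: 4 σ bonds — 4 electron domains, sp3.
C7: 3 σ bonds, plus one π bond; 3 regions of electron density → sp2.

C1 sp3, C2 sp3, C3 sp3, C4 sp2, C5 sp2, C6 sp3, C7 sp2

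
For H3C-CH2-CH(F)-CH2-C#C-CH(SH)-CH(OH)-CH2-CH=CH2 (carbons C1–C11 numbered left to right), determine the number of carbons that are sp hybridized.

C1: sp3
C2: sp3
C3: sp3
C4: sp3
C5: sp ✓
C6: sp ✓
C7: sp3
C8: sp3
C9: sp3
C10: sp2
C11: sp2
C5, C6 → 2 sp carbons.

2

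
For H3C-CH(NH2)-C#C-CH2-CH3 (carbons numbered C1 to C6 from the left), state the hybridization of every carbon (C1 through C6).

C1 sp3, C2 sp3, C3 sp, C4 sp, C5 sp3, C6 sp3

C1 carries 4 σ bonds, giving a steric number of 4, so it is sp3.
C2: 4 σ bonds — 4 electron domains, sp3.
C3 (2 σ bonds, plus two π bonds) has steric number 2: sp.
C4 — 2 σ bonds, plus two π bonds. Steric number 2, so sp.
C5 (4 σ bonds) has steric number 4: sp3.
C6: 4 σ bonds — 4 electron domains, sp3.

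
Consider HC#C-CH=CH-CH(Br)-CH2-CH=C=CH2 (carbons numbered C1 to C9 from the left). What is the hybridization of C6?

sp³

C6: 4 σ bonds; 4 regions of electron density → sp3.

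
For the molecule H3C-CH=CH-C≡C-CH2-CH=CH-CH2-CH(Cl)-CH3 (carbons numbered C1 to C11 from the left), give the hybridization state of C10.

C10: 4 σ bonds; 4 regions of electron density → sp3.

sp³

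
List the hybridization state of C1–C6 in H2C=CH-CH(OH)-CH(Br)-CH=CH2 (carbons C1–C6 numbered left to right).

C1 sp2, C2 sp2, C3 sp3, C4 sp3, C5 sp2, C6 sp2

C1 (3 σ bonds, plus one π bond) has steric number 3: sp2.
C2: 3 σ bonds, plus one π bond — 3 electron domains, sp2.
C3 carries 4 σ bonds, giving a steric number of 4, so it is sp3.
C4: 4 σ bonds — 4 electron domains, sp3.
C5 is sp2: 3 σ bonds, plus one π bond, 3 electron-density regions.
C6: 3 σ bonds, plus one π bond; 3 regions of electron density → sp2.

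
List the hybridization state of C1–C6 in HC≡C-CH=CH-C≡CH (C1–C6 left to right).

C1 sp, C2 sp, C3 sp2, C4 sp2, C5 sp, C6 sp

C1 has 2 σ bonds, plus two π bonds: steric number 2 → sp.
C2 (2 σ bonds, plus two π bonds) has steric number 2: sp.
C3 has 3 σ bonds, plus one π bond: steric number 3 → sp2.
C4 is sp2: 3 σ bonds, plus one π bond, 3 electron-density regions.
C5: 2 σ bonds, plus two π bonds; 2 regions of electron density → sp.
C6 carries 2 σ bonds, plus two π bonds, giving a steric number of 2, so it is sp.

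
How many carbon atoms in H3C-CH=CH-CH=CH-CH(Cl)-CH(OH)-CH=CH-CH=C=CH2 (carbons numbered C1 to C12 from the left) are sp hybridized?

1

C1: sp3
C2: sp2
C3: sp2
C4: sp2
C5: sp2
C6: sp3
C7: sp3
C8: sp2
C9: sp2
C10: sp2
C11: sp ✓
C12: sp2
C11 → 1 sp carbon.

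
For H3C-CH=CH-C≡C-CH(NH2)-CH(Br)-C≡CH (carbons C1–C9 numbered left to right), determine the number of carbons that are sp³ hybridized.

3

C1: sp3 ✓
C2: sp2
C3: sp2
C4: sp
C5: sp
C6: sp3 ✓
C7: sp3 ✓
C8: sp
C9: sp
C1, C6, C7 → 3 sp3 carbons.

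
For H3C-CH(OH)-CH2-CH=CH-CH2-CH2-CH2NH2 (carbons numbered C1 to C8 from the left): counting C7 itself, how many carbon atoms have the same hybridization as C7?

C7 is sp3 (only σ bonds).
C1: sp3 ✓
C2: sp3 ✓
C3: sp3 ✓
C4: sp2
C5: sp2
C6: sp3 ✓
C7: sp3 ✓
C8: sp3 ✓
6 carbons are sp3.

6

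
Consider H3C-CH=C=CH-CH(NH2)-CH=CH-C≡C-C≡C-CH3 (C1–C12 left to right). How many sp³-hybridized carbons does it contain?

C1: sp3 ✓
C2: sp2
C3: sp
C4: sp2
C5: sp3 ✓
C6: sp2
C7: sp2
C8: sp
C9: sp
C10: sp
C11: sp
C12: sp3 ✓
C1, C5, C12 → 3 sp3 carbons.

3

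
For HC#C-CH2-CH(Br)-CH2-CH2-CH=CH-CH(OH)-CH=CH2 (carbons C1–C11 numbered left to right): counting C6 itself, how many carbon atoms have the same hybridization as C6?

5

C6 is sp3 (only σ bonds).
C1: sp
C2: sp
C3: sp3 ✓
C4: sp3 ✓
C5: sp3 ✓
C6: sp3 ✓
C7: sp2
C8: sp2
C9: sp3 ✓
C10: sp2
C11: sp2
5 carbons are sp3.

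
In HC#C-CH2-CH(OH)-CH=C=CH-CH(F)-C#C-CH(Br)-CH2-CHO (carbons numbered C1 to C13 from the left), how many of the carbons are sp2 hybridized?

C1: sp
C2: sp
C3: sp3
C4: sp3
C5: sp2 ✓
C6: sp
C7: sp2 ✓
C8: sp3
C9: sp
C10: sp
C11: sp3
C12: sp3
C13: sp2 ✓
C5, C7, C13 → 3 sp2 carbons.

3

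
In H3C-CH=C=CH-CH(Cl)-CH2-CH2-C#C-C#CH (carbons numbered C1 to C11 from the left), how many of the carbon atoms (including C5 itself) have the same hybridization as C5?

C5 is sp3 (only σ bonds).
C1: sp3 ✓
C2: sp2
C3: sp
C4: sp2
C5: sp3 ✓
C6: sp3 ✓
C7: sp3 ✓
C8: sp
C9: sp
C10: sp
C11: sp
4 carbons are sp3.

4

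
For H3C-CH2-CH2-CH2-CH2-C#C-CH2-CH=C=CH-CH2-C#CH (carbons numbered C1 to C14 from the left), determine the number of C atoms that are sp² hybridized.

C1: sp3
C2: sp3
C3: sp3
C4: sp3
C5: sp3
C6: sp
C7: sp
C8: sp3
C9: sp2 ✓
C10: sp
C11: sp2 ✓
C12: sp3
C13: sp
C14: sp
C9, C11 → 2 sp2 carbons.

2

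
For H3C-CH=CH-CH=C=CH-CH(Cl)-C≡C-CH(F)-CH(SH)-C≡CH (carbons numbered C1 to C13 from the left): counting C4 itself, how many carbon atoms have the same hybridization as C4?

4

C4 is sp2 (one π bond).
C1: sp3
C2: sp2 ✓
C3: sp2 ✓
C4: sp2 ✓
C5: sp
C6: sp2 ✓
C7: sp3
C8: sp
C9: sp
C10: sp3
C11: sp3
C12: sp
C13: sp
4 carbons are sp2.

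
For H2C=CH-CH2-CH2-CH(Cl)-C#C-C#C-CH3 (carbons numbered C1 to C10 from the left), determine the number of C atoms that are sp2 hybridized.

C1: sp2 ✓
C2: sp2 ✓
C3: sp3
C4: sp3
C5: sp3
C6: sp
C7: sp
C8: sp
C9: sp
C10: sp3
C1, C2 → 2 sp2 carbons.

2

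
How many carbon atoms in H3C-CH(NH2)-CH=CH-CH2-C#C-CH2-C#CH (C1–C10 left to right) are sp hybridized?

C1: sp3
C2: sp3
C3: sp2
C4: sp2
C5: sp3
C6: sp ✓
C7: sp ✓
C8: sp3
C9: sp ✓
C10: sp ✓
C6, C7, C9, C10 → 4 sp carbons.

4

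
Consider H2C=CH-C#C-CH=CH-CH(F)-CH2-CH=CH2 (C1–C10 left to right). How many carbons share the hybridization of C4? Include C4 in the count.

2

C4 is sp (two π bonds).
C1: sp2
C2: sp2
C3: sp ✓
C4: sp ✓
C5: sp2
C6: sp2
C7: sp3
C8: sp3
C9: sp2
C10: sp2
2 carbons are sp.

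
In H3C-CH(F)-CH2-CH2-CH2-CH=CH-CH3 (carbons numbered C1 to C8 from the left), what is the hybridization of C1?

C1 carries 4 σ bonds, giving a steric number of 4, so it is sp3.

sp3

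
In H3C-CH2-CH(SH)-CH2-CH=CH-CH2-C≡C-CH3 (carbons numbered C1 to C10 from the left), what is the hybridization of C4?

sp³

C4 (4 σ bonds) has steric number 4: sp3.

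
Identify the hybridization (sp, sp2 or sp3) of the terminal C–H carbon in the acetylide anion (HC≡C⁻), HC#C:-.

sp

The terminal C–H carbon (2 σ bonds, plus two π bonds) has steric number 2: sp.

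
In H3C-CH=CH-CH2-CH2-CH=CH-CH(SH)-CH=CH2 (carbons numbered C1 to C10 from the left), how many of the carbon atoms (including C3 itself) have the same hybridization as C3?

C3 is sp2 (one π bond).
C1: sp3
C2: sp2 ✓
C3: sp2 ✓
C4: sp3
C5: sp3
C6: sp2 ✓
C7: sp2 ✓
C8: sp3
C9: sp2 ✓
C10: sp2 ✓
6 carbons are sp2.

6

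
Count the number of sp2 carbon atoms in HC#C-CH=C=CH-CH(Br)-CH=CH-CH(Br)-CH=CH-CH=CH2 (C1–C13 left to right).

C1: sp
C2: sp
C3: sp2 ✓
C4: sp
C5: sp2 ✓
C6: sp3
C7: sp2 ✓
C8: sp2 ✓
C9: sp3
C10: sp2 ✓
C11: sp2 ✓
C12: sp2 ✓
C13: sp2 ✓
C3, C5, C7, C8, C10, C11, C12, C13 → 8 sp2 carbons.

8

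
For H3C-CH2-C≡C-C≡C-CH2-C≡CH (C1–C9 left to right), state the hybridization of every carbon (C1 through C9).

C1 sp3, C2 sp3, C3 sp, C4 sp, C5 sp, C6 sp, C7 sp3, C8 sp, C9 sp

C1: 4 σ bonds; 4 regions of electron density → sp3.
C2 — 4 σ bonds. Steric number 4, so sp3.
C3 (2 σ bonds, plus two π bonds) has steric number 2: sp.
C4: 2 σ bonds, plus two π bonds — 2 electron domains, sp.
C5 is sp: 2 σ bonds, plus two π bonds, 2 electron-density regions.
C6: 2 σ bonds, plus two π bonds; 2 regions of electron density → sp.
C7: 4 σ bonds — 4 electron domains, sp3.
C8 has 2 σ bonds, plus two π bonds: steric number 2 → sp.
C9 has 2 σ bonds, plus two π bonds: steric number 2 → sp.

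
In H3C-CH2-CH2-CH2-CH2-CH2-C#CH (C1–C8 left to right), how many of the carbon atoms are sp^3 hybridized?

C1: sp3 ✓
C2: sp3 ✓
C3: sp3 ✓
C4: sp3 ✓
C5: sp3 ✓
C6: sp3 ✓
C7: sp
C8: sp
C1, C2, C3, C4, C5, C6 → 6 sp3 carbons.

6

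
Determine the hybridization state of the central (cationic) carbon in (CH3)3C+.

sp2

Three σ bonds and an empty p orbital; no lone pair → steric number 3 → sp2 and planar.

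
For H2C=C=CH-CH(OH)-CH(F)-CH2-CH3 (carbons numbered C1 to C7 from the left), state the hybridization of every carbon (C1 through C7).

C1 sp2, C2 sp, C3 sp2, C4 sp3, C5 sp3, C6 sp3, C7 sp3

C1 (3 σ bonds, plus one π bond) has steric number 3: sp2.
C2 has 2 σ bonds, plus two π bonds: steric number 2 → sp.
C3: 3 σ bonds, plus one π bond — 3 electron domains, sp2.
C4 (4 σ bonds) has steric number 4: sp3.
C5 — 4 σ bonds. Steric number 4, so sp3.
C6: 4 σ bonds; 4 regions of electron density → sp3.
C7 (4 σ bonds) has steric number 4: sp3.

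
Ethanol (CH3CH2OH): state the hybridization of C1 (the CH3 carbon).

C1 (the CH3 carbon) — 4 σ bonds. Steric number 4, so sp3.

sp³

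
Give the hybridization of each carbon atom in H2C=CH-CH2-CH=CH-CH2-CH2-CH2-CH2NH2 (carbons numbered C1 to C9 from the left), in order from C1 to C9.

C1: 3 σ bonds, plus one π bond; 3 regions of electron density → sp2.
C2: 3 σ bonds, plus one π bond — 3 electron domains, sp2.
C3: 4 σ bonds — 4 electron domains, sp3.
C4: 3 σ bonds, plus one π bond — 3 electron domains, sp2.
C5: 3 σ bonds, plus one π bond; 3 regions of electron density → sp2.
C6 carries 4 σ bonds, giving a steric number of 4, so it is sp3.
C7 has 4 σ bonds: steric number 4 → sp3.
C8: 4 σ bonds; 4 regions of electron density → sp3.
C9: 4 σ bonds — 4 electron domains, sp3.

C1 sp2, C2 sp2, C3 sp3, C4 sp2, C5 sp2, C6 sp3, C7 sp3, C8 sp3, C9 sp3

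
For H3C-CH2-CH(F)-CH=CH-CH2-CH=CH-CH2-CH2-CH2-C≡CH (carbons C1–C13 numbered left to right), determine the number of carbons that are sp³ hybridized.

C1: sp3 ✓
C2: sp3 ✓
C3: sp3 ✓
C4: sp2
C5: sp2
C6: sp3 ✓
C7: sp2
C8: sp2
C9: sp3 ✓
C10: sp3 ✓
C11: sp3 ✓
C12: sp
C13: sp
C1, C2, C3, C6, C9, C10, C11 → 7 sp3 carbons.

7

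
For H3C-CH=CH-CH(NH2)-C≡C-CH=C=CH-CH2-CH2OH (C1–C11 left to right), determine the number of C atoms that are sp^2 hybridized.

C1: sp3
C2: sp2 ✓
C3: sp2 ✓
C4: sp3
C5: sp
C6: sp
C7: sp2 ✓
C8: sp
C9: sp2 ✓
C10: sp3
C11: sp3
C2, C3, C7, C9 → 4 sp2 carbons.

4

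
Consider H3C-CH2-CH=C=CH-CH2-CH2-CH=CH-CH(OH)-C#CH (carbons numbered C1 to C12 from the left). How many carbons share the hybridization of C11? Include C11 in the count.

C11 is sp (two π bonds).
C1: sp3
C2: sp3
C3: sp2
C4: sp ✓
C5: sp2
C6: sp3
C7: sp3
C8: sp2
C9: sp2
C10: sp3
C11: sp ✓
C12: sp ✓
3 carbons are sp.

3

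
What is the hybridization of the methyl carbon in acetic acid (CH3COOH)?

The methyl carbon is sp3: 4 σ bonds, 4 electron-density regions.

sp³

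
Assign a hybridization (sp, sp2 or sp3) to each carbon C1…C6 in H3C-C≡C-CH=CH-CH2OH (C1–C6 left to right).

C1 sp3, C2 sp, C3 sp, C4 sp2, C5 sp2, C6 sp3

C1 — 4 σ bonds. Steric number 4, so sp3.
C2 — 2 σ bonds, plus two π bonds. Steric number 2, so sp.
C3 (2 σ bonds, plus two π bonds) has steric number 2: sp.
C4: 3 σ bonds, plus one π bond; 3 regions of electron density → sp2.
C5 (3 σ bonds, plus one π bond) has steric number 3: sp2.
C6 has 4 σ bonds: steric number 4 → sp3.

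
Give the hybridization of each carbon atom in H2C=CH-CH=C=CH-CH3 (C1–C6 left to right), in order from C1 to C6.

C1 (3 σ bonds, plus one π bond) has steric number 3: sp2.
C2 carries 3 σ bonds, plus one π bond, giving a steric number of 3, so it is sp2.
C3 is sp2: 3 σ bonds, plus one π bond, 3 electron-density regions.
C4 carries 2 σ bonds, plus two π bonds, giving a steric number of 2, so it is sp.
C5 is sp2: 3 σ bonds, plus one π bond, 3 electron-density regions.
C6 has 4 σ bonds: steric number 4 → sp3.

C1 sp2, C2 sp2, C3 sp2, C4 sp, C5 sp2, C6 sp3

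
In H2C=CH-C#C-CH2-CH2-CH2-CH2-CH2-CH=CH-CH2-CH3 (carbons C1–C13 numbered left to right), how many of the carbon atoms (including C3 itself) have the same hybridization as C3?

C3 is sp (two π bonds).
C1: sp2
C2: sp2
C3: sp ✓
C4: sp ✓
C5: sp3
C6: sp3
C7: sp3
C8: sp3
C9: sp3
C10: sp2
C11: sp2
C12: sp3
C13: sp3
2 carbons are sp.

2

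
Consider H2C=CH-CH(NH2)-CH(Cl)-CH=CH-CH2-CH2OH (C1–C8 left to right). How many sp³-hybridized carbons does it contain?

C1: sp2
C2: sp2
C3: sp3 ✓
C4: sp3 ✓
C5: sp2
C6: sp2
C7: sp3 ✓
C8: sp3 ✓
C3, C4, C7, C8 → 4 sp3 carbons.

4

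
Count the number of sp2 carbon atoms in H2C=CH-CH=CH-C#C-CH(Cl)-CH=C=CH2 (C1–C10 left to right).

C1: sp2 ✓
C2: sp2 ✓
C3: sp2 ✓
C4: sp2 ✓
C5: sp
C6: sp
C7: sp3
C8: sp2 ✓
C9: sp
C10: sp2 ✓
C1, C2, C3, C4, C8, C10 → 6 sp2 carbons.

6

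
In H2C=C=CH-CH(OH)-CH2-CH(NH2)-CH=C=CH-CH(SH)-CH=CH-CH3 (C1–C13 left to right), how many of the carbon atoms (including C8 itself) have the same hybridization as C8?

C8 is sp (two π bonds).
C1: sp2
C2: sp ✓
C3: sp2
C4: sp3
C5: sp3
C6: sp3
C7: sp2
C8: sp ✓
C9: sp2
C10: sp3
C11: sp2
C12: sp2
C13: sp3
2 carbons are sp.

2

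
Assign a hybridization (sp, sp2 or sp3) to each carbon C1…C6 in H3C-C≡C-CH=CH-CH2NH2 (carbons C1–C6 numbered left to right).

C1 sp3, C2 sp, C3 sp, C4 sp2, C5 sp2, C6 sp3

C1 — 4 σ bonds. Steric number 4, so sp3.
C2 carries 2 σ bonds, plus two π bonds, giving a steric number of 2, so it is sp.
C3 is sp: 2 σ bonds, plus two π bonds, 2 electron-density regions.
C4 (3 σ bonds, plus one π bond) has steric number 3: sp2.
C5 is sp2: 3 σ bonds, plus one π bond, 3 electron-density regions.
C6 carries 4 σ bonds, giving a steric number of 4, so it is sp3.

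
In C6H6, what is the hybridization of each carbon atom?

sp²

Every ring carbon has three σ bonds and contributes one p electron to the aromatic π system.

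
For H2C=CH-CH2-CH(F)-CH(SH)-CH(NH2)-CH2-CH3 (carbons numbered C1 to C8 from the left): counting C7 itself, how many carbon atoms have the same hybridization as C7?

C7 is sp3 (only σ bonds).
C1: sp2
C2: sp2
C3: sp3 ✓
C4: sp3 ✓
C5: sp3 ✓
C6: sp3 ✓
C7: sp3 ✓
C8: sp3 ✓
6 carbons are sp3.

6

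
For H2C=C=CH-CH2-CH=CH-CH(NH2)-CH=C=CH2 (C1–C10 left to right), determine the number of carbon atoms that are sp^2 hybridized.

C1: sp2 ✓
C2: sp
C3: sp2 ✓
C4: sp3
C5: sp2 ✓
C6: sp2 ✓
C7: sp3
C8: sp2 ✓
C9: sp
C10: sp2 ✓
C1, C3, C5, C6, C8, C10 → 6 sp2 carbons.

6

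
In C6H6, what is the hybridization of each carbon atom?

sp2

Every ring carbon has three σ bonds and contributes one p electron to the aromatic π system.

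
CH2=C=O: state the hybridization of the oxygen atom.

The oxygen atom carries 1 σ bond and 2 lone pairs, plus one π bond, giving a steric number of 3, so it is sp2.

sp²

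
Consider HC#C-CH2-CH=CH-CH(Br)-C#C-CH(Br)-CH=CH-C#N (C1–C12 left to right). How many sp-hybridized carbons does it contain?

5

C1: sp ✓
C2: sp ✓
C3: sp3
C4: sp2
C5: sp2
C6: sp3
C7: sp ✓
C8: sp ✓
C9: sp3
C10: sp2
C11: sp2
C12: sp ✓
C1, C2, C7, C8, C12 → 5 sp carbons.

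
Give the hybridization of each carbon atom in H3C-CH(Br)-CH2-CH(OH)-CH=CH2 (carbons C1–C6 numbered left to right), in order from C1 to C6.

C1 sp3, C2 sp3, C3 sp3, C4 sp3, C5 sp2, C6 sp2

C1 — 4 σ bonds. Steric number 4, so sp3.
C2 is sp3: 4 σ bonds, 4 electron-density regions.
C3 carries 4 σ bonds, giving a steric number of 4, so it is sp3.
C4 — 4 σ bonds. Steric number 4, so sp3.
C5 (3 σ bonds, plus one π bond) has steric number 3: sp2.
C6 — 3 σ bonds, plus one π bond. Steric number 3, so sp2.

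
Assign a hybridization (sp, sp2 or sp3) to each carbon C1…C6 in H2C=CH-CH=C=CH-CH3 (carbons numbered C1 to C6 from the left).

C1: 3 σ bonds, plus one π bond — 3 electron domains, sp2.
C2 — 3 σ bonds, plus one π bond. Steric number 3, so sp2.
C3 — 3 σ bonds, plus one π bond. Steric number 3, so sp2.
C4: 2 σ bonds, plus two π bonds; 2 regions of electron density → sp.
C5 has 3 σ bonds, plus one π bond: steric number 3 → sp2.
C6 is sp3: 4 σ bonds, 4 electron-density regions.

C1 sp2, C2 sp2, C3 sp2, C4 sp, C5 sp2, C6 sp3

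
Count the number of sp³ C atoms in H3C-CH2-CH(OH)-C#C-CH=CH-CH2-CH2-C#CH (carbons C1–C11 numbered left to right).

5

C1: sp3 ✓
C2: sp3 ✓
C3: sp3 ✓
C4: sp
C5: sp
C6: sp2
C7: sp2
C8: sp3 ✓
C9: sp3 ✓
C10: sp
C11: sp
C1, C2, C3, C8, C9 → 5 sp3 carbons.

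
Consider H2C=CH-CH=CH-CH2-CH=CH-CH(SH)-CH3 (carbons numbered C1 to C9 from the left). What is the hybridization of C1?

C1 (3 σ bonds, plus one π bond) has steric number 3: sp2.

sp2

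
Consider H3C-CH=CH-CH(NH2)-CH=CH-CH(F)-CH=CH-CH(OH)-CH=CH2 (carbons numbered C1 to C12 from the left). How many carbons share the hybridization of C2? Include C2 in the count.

8

C2 is sp2 (one π bond).
C1: sp3
C2: sp2 ✓
C3: sp2 ✓
C4: sp3
C5: sp2 ✓
C6: sp2 ✓
C7: sp3
C8: sp2 ✓
C9: sp2 ✓
C10: sp3
C11: sp2 ✓
C12: sp2 ✓
8 carbons are sp2.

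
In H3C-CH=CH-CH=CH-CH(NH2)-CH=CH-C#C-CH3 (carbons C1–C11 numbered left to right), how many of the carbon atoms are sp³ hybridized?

C1: sp3 ✓
C2: sp2
C3: sp2
C4: sp2
C5: sp2
C6: sp3 ✓
C7: sp2
C8: sp2
C9: sp
C10: sp
C11: sp3 ✓
C1, C6, C11 → 3 sp3 carbons.

3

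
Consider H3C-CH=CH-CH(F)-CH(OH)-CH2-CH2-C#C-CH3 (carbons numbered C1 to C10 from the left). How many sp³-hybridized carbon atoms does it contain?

6

C1: sp3 ✓
C2: sp2
C3: sp2
C4: sp3 ✓
C5: sp3 ✓
C6: sp3 ✓
C7: sp3 ✓
C8: sp
C9: sp
C10: sp3 ✓
C1, C4, C5, C6, C7, C10 → 6 sp3 carbons.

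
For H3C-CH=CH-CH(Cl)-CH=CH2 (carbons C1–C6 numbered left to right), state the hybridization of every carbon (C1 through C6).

C1 carries 4 σ bonds, giving a steric number of 4, so it is sp3.
C2: 3 σ bonds, plus one π bond — 3 electron domains, sp2.
C3 carries 3 σ bonds, plus one π bond, giving a steric number of 3, so it is sp2.
C4 — 4 σ bonds. Steric number 4, so sp3.
C5: 3 σ bonds, plus one π bond — 3 electron domains, sp2.
C6 (3 σ bonds, plus one π bond) has steric number 3: sp2.

C1 sp3, C2 sp2, C3 sp2, C4 sp3, C5 sp2, C6 sp2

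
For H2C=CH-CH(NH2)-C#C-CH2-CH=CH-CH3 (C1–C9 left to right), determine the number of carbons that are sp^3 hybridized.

C1: sp2
C2: sp2
C3: sp3 ✓
C4: sp
C5: sp
C6: sp3 ✓
C7: sp2
C8: sp2
C9: sp3 ✓
C3, C6, C9 → 3 sp3 carbons.

3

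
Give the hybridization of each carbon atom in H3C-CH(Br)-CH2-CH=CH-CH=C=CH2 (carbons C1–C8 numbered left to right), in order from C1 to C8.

C1 sp3, C2 sp3, C3 sp3, C4 sp2, C5 sp2, C6 sp2, C7 sp, C8 sp2

C1 — 4 σ bonds. Steric number 4, so sp3.
C2 is sp3: 4 σ bonds, 4 electron-density regions.
C3 (4 σ bonds) has steric number 4: sp3.
C4 carries 3 σ bonds, plus one π bond, giving a steric number of 3, so it is sp2.
C5: 3 σ bonds, plus one π bond — 3 electron domains, sp2.
C6 — 3 σ bonds, plus one π bond. Steric number 3, so sp2.
C7 — 2 σ bonds, plus two π bonds. Steric number 2, so sp.
C8 is sp2: 3 σ bonds, plus one π bond, 3 electron-density regions.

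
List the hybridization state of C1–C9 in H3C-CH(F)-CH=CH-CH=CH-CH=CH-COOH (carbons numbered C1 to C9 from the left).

C1: 4 σ bonds; 4 regions of electron density → sp3.
C2: 4 σ bonds — 4 electron domains, sp3.
C3: 3 σ bonds, plus one π bond; 3 regions of electron density → sp2.
C4 has 3 σ bonds, plus one π bond: steric number 3 → sp2.
C5: 3 σ bonds, plus one π bond — 3 electron domains, sp2.
C6 (3 σ bonds, plus one π bond) has steric number 3: sp2.
C7 — 3 σ bonds, plus one π bond. Steric number 3, so sp2.
C8 is sp2: 3 σ bonds, plus one π bond, 3 electron-density regions.
C9 is sp2: 3 σ bonds, plus one π bond, 3 electron-density regions.

C1 sp3, C2 sp3, C3 sp2, C4 sp2, C5 sp2, C6 sp2, C7 sp2, C8 sp2, C9 sp2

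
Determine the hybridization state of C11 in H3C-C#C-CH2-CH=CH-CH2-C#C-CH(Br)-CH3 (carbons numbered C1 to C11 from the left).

C11 — 4 σ bonds. Steric number 4, so sp3.

sp3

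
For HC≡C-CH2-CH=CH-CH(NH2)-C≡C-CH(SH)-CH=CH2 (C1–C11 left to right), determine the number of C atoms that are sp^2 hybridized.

C1: sp
C2: sp
C3: sp3
C4: sp2 ✓
C5: sp2 ✓
C6: sp3
C7: sp
C8: sp
C9: sp3
C10: sp2 ✓
C11: sp2 ✓
C4, C5, C10, C11 → 4 sp2 carbons.

4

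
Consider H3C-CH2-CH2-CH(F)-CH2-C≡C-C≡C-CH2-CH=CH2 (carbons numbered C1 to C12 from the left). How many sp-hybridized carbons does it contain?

4

C1: sp3
C2: sp3
C3: sp3
C4: sp3
C5: sp3
C6: sp ✓
C7: sp ✓
C8: sp ✓
C9: sp ✓
C10: sp3
C11: sp2
C12: sp2
C6, C7, C8, C9 → 4 sp carbons.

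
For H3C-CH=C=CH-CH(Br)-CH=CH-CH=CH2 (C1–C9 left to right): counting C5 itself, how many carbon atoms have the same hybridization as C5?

2

C5 is sp3 (only σ bonds).
C1: sp3 ✓
C2: sp2
C3: sp
C4: sp2
C5: sp3 ✓
C6: sp2
C7: sp2
C8: sp2
C9: sp2
2 carbons are sp3.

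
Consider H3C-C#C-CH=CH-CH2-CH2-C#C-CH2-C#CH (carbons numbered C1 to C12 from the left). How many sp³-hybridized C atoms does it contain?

4

C1: sp3 ✓
C2: sp
C3: sp
C4: sp2
C5: sp2
C6: sp3 ✓
C7: sp3 ✓
C8: sp
C9: sp
C10: sp3 ✓
C11: sp
C12: sp
C1, C6, C7, C10 → 4 sp3 carbons.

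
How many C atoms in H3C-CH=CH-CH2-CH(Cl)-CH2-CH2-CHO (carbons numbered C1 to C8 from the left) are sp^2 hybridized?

3

C1: sp3
C2: sp2 ✓
C3: sp2 ✓
C4: sp3
C5: sp3
C6: sp3
C7: sp3
C8: sp2 ✓
C2, C3, C8 → 3 sp2 carbons.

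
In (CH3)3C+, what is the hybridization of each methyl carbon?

sp³

Each methyl carbon: 4 σ bonds — 4 electron domains, sp3.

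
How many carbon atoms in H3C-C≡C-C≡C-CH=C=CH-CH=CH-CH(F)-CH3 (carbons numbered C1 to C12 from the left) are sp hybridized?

5

C1: sp3
C2: sp ✓
C3: sp ✓
C4: sp ✓
C5: sp ✓
C6: sp2
C7: sp ✓
C8: sp2
C9: sp2
C10: sp2
C11: sp3
C12: sp3
C2, C3, C4, C5, C7 → 5 sp carbons.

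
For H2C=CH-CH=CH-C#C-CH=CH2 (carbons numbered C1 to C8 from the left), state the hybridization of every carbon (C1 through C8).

C1 sp2, C2 sp2, C3 sp2, C4 sp2, C5 sp, C6 sp, C7 sp2, C8 sp2

C1: 3 σ bonds, plus one π bond; 3 regions of electron density → sp2.
C2 (3 σ bonds, plus one π bond) has steric number 3: sp2.
C3: 3 σ bonds, plus one π bond — 3 electron domains, sp2.
C4 carries 3 σ bonds, plus one π bond, giving a steric number of 3, so it is sp2.
C5 — 2 σ bonds, plus two π bonds. Steric number 2, so sp.
C6 has 2 σ bonds, plus two π bonds: steric number 2 → sp.
C7 (3 σ bonds, plus one π bond) has steric number 3: sp2.
C8 — 3 σ bonds, plus one π bond. Steric number 3, so sp2.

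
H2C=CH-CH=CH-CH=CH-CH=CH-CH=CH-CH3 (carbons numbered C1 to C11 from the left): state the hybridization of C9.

C9: 3 σ bonds, plus one π bond — 3 electron domains, sp2.

sp2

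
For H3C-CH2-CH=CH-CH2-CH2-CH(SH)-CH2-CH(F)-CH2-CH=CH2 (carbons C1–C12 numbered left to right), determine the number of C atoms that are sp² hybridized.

C1: sp3
C2: sp3
C3: sp2 ✓
C4: sp2 ✓
C5: sp3
C6: sp3
C7: sp3
C8: sp3
C9: sp3
C10: sp3
C11: sp2 ✓
C12: sp2 ✓
C3, C4, C11, C12 → 4 sp2 carbons.

4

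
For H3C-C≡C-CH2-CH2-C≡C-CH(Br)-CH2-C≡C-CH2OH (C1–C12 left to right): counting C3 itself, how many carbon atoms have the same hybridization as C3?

6

C3 is sp (two π bonds).
C1: sp3
C2: sp ✓
C3: sp ✓
C4: sp3
C5: sp3
C6: sp ✓
C7: sp ✓
C8: sp3
C9: sp3
C10: sp ✓
C11: sp ✓
C12: sp3
6 carbons are sp.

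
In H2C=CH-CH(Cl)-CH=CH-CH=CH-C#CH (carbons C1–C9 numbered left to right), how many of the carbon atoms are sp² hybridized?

6

C1: sp2 ✓
C2: sp2 ✓
C3: sp3
C4: sp2 ✓
C5: sp2 ✓
C6: sp2 ✓
C7: sp2 ✓
C8: sp
C9: sp
C1, C2, C4, C5, C6, C7 → 6 sp2 carbons.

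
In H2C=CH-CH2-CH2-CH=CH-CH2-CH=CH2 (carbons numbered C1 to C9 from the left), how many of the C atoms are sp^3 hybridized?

3

C1: sp2
C2: sp2
C3: sp3 ✓
C4: sp3 ✓
C5: sp2
C6: sp2
C7: sp3 ✓
C8: sp2
C9: sp2
C3, C4, C7 → 3 sp3 carbons.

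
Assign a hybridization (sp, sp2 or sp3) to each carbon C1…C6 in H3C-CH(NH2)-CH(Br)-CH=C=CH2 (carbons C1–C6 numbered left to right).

C1 (4 σ bonds) has steric number 4: sp3.
C2 has 4 σ bonds: steric number 4 → sp3.
C3 is sp3: 4 σ bonds, 4 electron-density regions.
C4: 3 σ bonds, plus one π bond — 3 electron domains, sp2.
C5 — 2 σ bonds, plus two π bonds. Steric number 2, so sp.
C6 is sp2: 3 σ bonds, plus one π bond, 3 electron-density regions.

C1 sp3, C2 sp3, C3 sp3, C4 sp2, C5 sp, C6 sp2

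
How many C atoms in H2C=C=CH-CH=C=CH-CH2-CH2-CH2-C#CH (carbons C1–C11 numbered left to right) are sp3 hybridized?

C1: sp2
C2: sp
C3: sp2
C4: sp2
C5: sp
C6: sp2
C7: sp3 ✓
C8: sp3 ✓
C9: sp3 ✓
C10: sp
C11: sp
C7, C8, C9 → 3 sp3 carbons.

3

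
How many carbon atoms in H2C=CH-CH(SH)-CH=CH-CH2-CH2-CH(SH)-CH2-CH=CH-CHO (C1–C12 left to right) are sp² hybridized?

7

C1: sp2 ✓
C2: sp2 ✓
C3: sp3
C4: sp2 ✓
C5: sp2 ✓
C6: sp3
C7: sp3
C8: sp3
C9: sp3
C10: sp2 ✓
C11: sp2 ✓
C12: sp2 ✓
C1, C2, C4, C5, C10, C11, C12 → 7 sp2 carbons.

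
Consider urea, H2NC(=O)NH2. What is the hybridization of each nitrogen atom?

sp^2

Both N lone pairs are conjugated with the C=O; planar sp2.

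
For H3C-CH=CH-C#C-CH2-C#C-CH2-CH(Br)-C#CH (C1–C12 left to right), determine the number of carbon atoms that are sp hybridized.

6

C1: sp3
C2: sp2
C3: sp2
C4: sp ✓
C5: sp ✓
C6: sp3
C7: sp ✓
C8: sp ✓
C9: sp3
C10: sp3
C11: sp ✓
C12: sp ✓
C4, C5, C7, C8, C11, C12 → 6 sp carbons.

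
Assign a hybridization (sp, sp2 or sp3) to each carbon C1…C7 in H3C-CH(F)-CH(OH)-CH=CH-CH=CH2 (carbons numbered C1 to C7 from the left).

C1 sp3, C2 sp3, C3 sp3, C4 sp2, C5 sp2, C6 sp2, C7 sp2

C1 (4 σ bonds) has steric number 4: sp3.
C2 is sp3: 4 σ bonds, 4 electron-density regions.
C3 (4 σ bonds) has steric number 4: sp3.
C4 is sp2: 3 σ bonds, plus one π bond, 3 electron-density regions.
C5: 3 σ bonds, plus one π bond — 3 electron domains, sp2.
C6 is sp2: 3 σ bonds, plus one π bond, 3 electron-density regions.
C7: 3 σ bonds, plus one π bond — 3 electron domains, sp2.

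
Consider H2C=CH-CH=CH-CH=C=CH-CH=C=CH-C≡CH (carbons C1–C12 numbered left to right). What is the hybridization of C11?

sp

C11: 2 σ bonds, plus two π bonds — 2 electron domains, sp.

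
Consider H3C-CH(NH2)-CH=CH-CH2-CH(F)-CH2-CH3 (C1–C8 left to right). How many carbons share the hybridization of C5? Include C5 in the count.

6

C5 is sp3 (only σ bonds).
C1: sp3 ✓
C2: sp3 ✓
C3: sp2
C4: sp2
C5: sp3 ✓
C6: sp3 ✓
C7: sp3 ✓
C8: sp3 ✓
6 carbons are sp3.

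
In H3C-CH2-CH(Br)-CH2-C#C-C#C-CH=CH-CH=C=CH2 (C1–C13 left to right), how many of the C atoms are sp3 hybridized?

C1: sp3 ✓
C2: sp3 ✓
C3: sp3 ✓
C4: sp3 ✓
C5: sp
C6: sp
C7: sp
C8: sp
C9: sp2
C10: sp2
C11: sp2
C12: sp
C13: sp2
C1, C2, C3, C4 → 4 sp3 carbons.

4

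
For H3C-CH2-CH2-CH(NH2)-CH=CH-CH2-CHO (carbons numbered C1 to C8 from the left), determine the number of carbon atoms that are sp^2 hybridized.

C1: sp3
C2: sp3
C3: sp3
C4: sp3
C5: sp2 ✓
C6: sp2 ✓
C7: sp3
C8: sp2 ✓
C5, C6, C8 → 3 sp2 carbons.

3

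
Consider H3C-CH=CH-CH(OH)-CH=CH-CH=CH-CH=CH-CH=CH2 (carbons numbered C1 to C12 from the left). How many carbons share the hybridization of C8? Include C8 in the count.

10

C8 is sp2 (one π bond).
C1: sp3
C2: sp2 ✓
C3: sp2 ✓
C4: sp3
C5: sp2 ✓
C6: sp2 ✓
C7: sp2 ✓
C8: sp2 ✓
C9: sp2 ✓
C10: sp2 ✓
C11: sp2 ✓
C12: sp2 ✓
10 carbons are sp2.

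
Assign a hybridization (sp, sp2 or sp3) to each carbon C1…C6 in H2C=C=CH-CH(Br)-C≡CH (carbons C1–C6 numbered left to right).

C1 sp2, C2 sp, C3 sp2, C4 sp3, C5 sp, C6 sp

C1 (3 σ bonds, plus one π bond) has steric number 3: sp2.
C2: 2 σ bonds, plus two π bonds; 2 regions of electron density → sp.
C3 is sp2: 3 σ bonds, plus one π bond, 3 electron-density regions.
C4 (4 σ bonds) has steric number 4: sp3.
C5 has 2 σ bonds, plus two π bonds: steric number 2 → sp.
C6 (2 σ bonds, plus two π bonds) has steric number 2: sp.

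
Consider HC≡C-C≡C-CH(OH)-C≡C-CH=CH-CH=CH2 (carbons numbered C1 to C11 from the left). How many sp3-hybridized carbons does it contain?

C1: sp
C2: sp
C3: sp
C4: sp
C5: sp3 ✓
C6: sp
C7: sp
C8: sp2
C9: sp2
C10: sp2
C11: sp2
C5 → 1 sp3 carbon.

1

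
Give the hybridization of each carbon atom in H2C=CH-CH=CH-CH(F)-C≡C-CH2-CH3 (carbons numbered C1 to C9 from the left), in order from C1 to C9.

C1 sp2, C2 sp2, C3 sp2, C4 sp2, C5 sp3, C6 sp, C7 sp, C8 sp3, C9 sp3

C1 carries 3 σ bonds, plus one π bond, giving a steric number of 3, so it is sp2.
C2 carries 3 σ bonds, plus one π bond, giving a steric number of 3, so it is sp2.
C3: 3 σ bonds, plus one π bond — 3 electron domains, sp2.
C4 (3 σ bonds, plus one π bond) has steric number 3: sp2.
C5 (4 σ bonds) has steric number 4: sp3.
C6 (2 σ bonds, plus two π bonds) has steric number 2: sp.
C7: 2 σ bonds, plus two π bonds — 2 electron domains, sp.
C8: 4 σ bonds; 4 regions of electron density → sp3.
C9 — 4 σ bonds. Steric number 4, so sp3.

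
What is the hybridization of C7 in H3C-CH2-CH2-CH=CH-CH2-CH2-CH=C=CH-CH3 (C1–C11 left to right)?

C7: 4 σ bonds — 4 electron domains, sp3.

sp^3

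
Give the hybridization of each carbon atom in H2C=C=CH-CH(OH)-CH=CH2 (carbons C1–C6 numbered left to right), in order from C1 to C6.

C1 is sp2: 3 σ bonds, plus one π bond, 3 electron-density regions.
C2: 2 σ bonds, plus two π bonds — 2 electron domains, sp.
C3 carries 3 σ bonds, plus one π bond, giving a steric number of 3, so it is sp2.
C4 is sp3: 4 σ bonds, 4 electron-density regions.
C5: 3 σ bonds, plus one π bond; 3 regions of electron density → sp2.
C6: 3 σ bonds, plus one π bond — 3 electron domains, sp2.

C1 sp2, C2 sp, C3 sp2, C4 sp3, C5 sp2, C6 sp2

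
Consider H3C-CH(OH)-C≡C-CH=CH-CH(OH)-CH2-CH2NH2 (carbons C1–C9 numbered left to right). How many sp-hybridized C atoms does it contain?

2

C1: sp3
C2: sp3
C3: sp ✓
C4: sp ✓
C5: sp2
C6: sp2
C7: sp3
C8: sp3
C9: sp3
C3, C4 → 2 sp carbons.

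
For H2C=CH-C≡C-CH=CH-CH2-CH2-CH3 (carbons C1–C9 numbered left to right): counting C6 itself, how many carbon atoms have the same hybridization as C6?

4

C6 is sp2 (one π bond).
C1: sp2 ✓
C2: sp2 ✓
C3: sp
C4: sp
C5: sp2 ✓
C6: sp2 ✓
C7: sp3
C8: sp3
C9: sp3
4 carbons are sp2.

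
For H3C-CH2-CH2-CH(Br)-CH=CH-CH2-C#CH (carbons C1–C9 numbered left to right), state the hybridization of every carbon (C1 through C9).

C1 sp3, C2 sp3, C3 sp3, C4 sp3, C5 sp2, C6 sp2, C7 sp3, C8 sp, C9 sp

C1 has 4 σ bonds: steric number 4 → sp3.
C2 carries 4 σ bonds, giving a steric number of 4, so it is sp3.
C3 (4 σ bonds) has steric number 4: sp3.
C4 carries 4 σ bonds, giving a steric number of 4, so it is sp3.
C5 — 3 σ bonds, plus one π bond. Steric number 3, so sp2.
C6 carries 3 σ bonds, plus one π bond, giving a steric number of 3, so it is sp2.
C7 has 4 σ bonds: steric number 4 → sp3.
C8 is sp: 2 σ bonds, plus two π bonds, 2 electron-density regions.
C9: 2 σ bonds, plus two π bonds — 2 electron domains, sp.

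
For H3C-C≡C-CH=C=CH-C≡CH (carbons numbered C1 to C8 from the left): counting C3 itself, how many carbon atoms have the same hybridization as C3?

5

C3 is sp (two π bonds).
C1: sp3
C2: sp ✓
C3: sp ✓
C4: sp2
C5: sp ✓
C6: sp2
C7: sp ✓
C8: sp ✓
5 carbons are sp.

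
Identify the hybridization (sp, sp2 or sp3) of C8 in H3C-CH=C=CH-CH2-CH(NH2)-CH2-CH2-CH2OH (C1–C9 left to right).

sp^3

C8 is sp3: 4 σ bonds, 4 electron-density regions.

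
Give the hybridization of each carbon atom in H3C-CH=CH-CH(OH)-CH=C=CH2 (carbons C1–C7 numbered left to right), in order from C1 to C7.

C1 has 4 σ bonds: steric number 4 → sp3.
C2 carries 3 σ bonds, plus one π bond, giving a steric number of 3, so it is sp2.
C3 carries 3 σ bonds, plus one π bond, giving a steric number of 3, so it is sp2.
C4: 4 σ bonds; 4 regions of electron density → sp3.
C5: 3 σ bonds, plus one π bond; 3 regions of electron density → sp2.
C6 has 2 σ bonds, plus two π bonds: steric number 2 → sp.
C7 — 3 σ bonds, plus one π bond. Steric number 3, so sp2.

C1 sp3, C2 sp2, C3 sp2, C4 sp3, C5 sp2, C6 sp, C7 sp2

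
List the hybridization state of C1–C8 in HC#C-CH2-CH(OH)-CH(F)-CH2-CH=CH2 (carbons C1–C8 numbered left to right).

C1: 2 σ bonds, plus two π bonds; 2 regions of electron density → sp.
C2: 2 σ bonds, plus two π bonds; 2 regions of electron density → sp.
C3 has 4 σ bonds: steric number 4 → sp3.
C4 (4 σ bonds) has steric number 4: sp3.
C5 (4 σ bonds) has steric number 4: sp3.
C6 carries 4 σ bonds, giving a steric number of 4, so it is sp3.
C7 — 3 σ bonds, plus one π bond. Steric number 3, so sp2.
C8 (3 σ bonds, plus one π bond) has steric number 3: sp2.

C1 sp, C2 sp, C3 sp3, C4 sp3, C5 sp3, C6 sp3, C7 sp2, C8 sp2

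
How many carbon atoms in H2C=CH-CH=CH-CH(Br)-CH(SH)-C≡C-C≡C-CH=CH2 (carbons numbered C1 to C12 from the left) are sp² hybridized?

C1: sp2 ✓
C2: sp2 ✓
C3: sp2 ✓
C4: sp2 ✓
C5: sp3
C6: sp3
C7: sp
C8: sp
C9: sp
C10: sp
C11: sp2 ✓
C12: sp2 ✓
C1, C2, C3, C4, C11, C12 → 6 sp2 carbons.

6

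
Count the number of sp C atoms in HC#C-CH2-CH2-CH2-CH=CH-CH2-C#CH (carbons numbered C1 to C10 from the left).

4

C1: sp ✓
C2: sp ✓
C3: sp3
C4: sp3
C5: sp3
C6: sp2
C7: sp2
C8: sp3
C9: sp ✓
C10: sp ✓
C1, C2, C9, C10 → 4 sp carbons.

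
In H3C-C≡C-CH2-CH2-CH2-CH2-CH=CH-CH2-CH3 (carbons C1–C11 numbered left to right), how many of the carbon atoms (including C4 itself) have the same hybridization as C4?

C4 is sp3 (only σ bonds).
C1: sp3 ✓
C2: sp
C3: sp
C4: sp3 ✓
C5: sp3 ✓
C6: sp3 ✓
C7: sp3 ✓
C8: sp2
C9: sp2
C10: sp3 ✓
C11: sp3 ✓
7 carbons are sp3.

7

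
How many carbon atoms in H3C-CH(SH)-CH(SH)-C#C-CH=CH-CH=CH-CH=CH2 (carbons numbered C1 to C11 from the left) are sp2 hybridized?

C1: sp3
C2: sp3
C3: sp3
C4: sp
C5: sp
C6: sp2 ✓
C7: sp2 ✓
C8: sp2 ✓
C9: sp2 ✓
C10: sp2 ✓
C11: sp2 ✓
C6, C7, C8, C9, C10, C11 → 6 sp2 carbons.

6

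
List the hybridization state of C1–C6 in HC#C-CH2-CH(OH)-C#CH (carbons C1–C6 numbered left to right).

C1 — 2 σ bonds, plus two π bonds. Steric number 2, so sp.
C2 carries 2 σ bonds, plus two π bonds, giving a steric number of 2, so it is sp.
C3 — 4 σ bonds. Steric number 4, so sp3.
C4 is sp3: 4 σ bonds, 4 electron-density regions.
C5: 2 σ bonds, plus two π bonds; 2 regions of electron density → sp.
C6 carries 2 σ bonds, plus two π bonds, giving a steric number of 2, so it is sp.

C1 sp, C2 sp, C3 sp3, C4 sp3, C5 sp, C6 sp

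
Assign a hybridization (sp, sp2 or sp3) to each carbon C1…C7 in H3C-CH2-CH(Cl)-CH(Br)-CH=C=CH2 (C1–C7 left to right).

C1 has 4 σ bonds: steric number 4 → sp3.
C2 has 4 σ bonds: steric number 4 → sp3.
C3: 4 σ bonds; 4 regions of electron density → sp3.
C4: 4 σ bonds — 4 electron domains, sp3.
C5 (3 σ bonds, plus one π bond) has steric number 3: sp2.
C6 has 2 σ bonds, plus two π bonds: steric number 2 → sp.
C7 is sp2: 3 σ bonds, plus one π bond, 3 electron-density regions.

C1 sp3, C2 sp3, C3 sp3, C4 sp3, C5 sp2, C6 sp, C7 sp2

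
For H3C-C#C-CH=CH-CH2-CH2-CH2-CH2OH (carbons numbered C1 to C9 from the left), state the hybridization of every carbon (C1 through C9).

C1: 4 σ bonds; 4 regions of electron density → sp3.
C2 (2 σ bonds, plus two π bonds) has steric number 2: sp.
C3 has 2 σ bonds, plus two π bonds: steric number 2 → sp.
C4: 3 σ bonds, plus one π bond — 3 electron domains, sp2.
C5: 3 σ bonds, plus one π bond — 3 electron domains, sp2.
C6: 4 σ bonds — 4 electron domains, sp3.
C7: 4 σ bonds — 4 electron domains, sp3.
C8 carries 4 σ bonds, giving a steric number of 4, so it is sp3.
C9: 4 σ bonds; 4 regions of electron density → sp3.

C1 sp3, C2 sp, C3 sp, C4 sp2, C5 sp2, C6 sp3, C7 sp3, C8 sp3, C9 sp3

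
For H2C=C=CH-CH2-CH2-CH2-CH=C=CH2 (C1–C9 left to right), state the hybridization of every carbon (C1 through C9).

C1 sp2, C2 sp, C3 sp2, C4 sp3, C5 sp3, C6 sp3, C7 sp2, C8 sp, C9 sp2

C1 carries 3 σ bonds, plus one π bond, giving a steric number of 3, so it is sp2.
C2 — 2 σ bonds, plus two π bonds. Steric number 2, so sp.
C3 (3 σ bonds, plus one π bond) has steric number 3: sp2.
C4: 4 σ bonds; 4 regions of electron density → sp3.
C5: 4 σ bonds — 4 electron domains, sp3.
C6 is sp3: 4 σ bonds, 4 electron-density regions.
C7: 3 σ bonds, plus one π bond; 3 regions of electron density → sp2.
C8 — 2 σ bonds, plus two π bonds. Steric number 2, so sp.
C9 has 3 σ bonds, plus one π bond: steric number 3 → sp2.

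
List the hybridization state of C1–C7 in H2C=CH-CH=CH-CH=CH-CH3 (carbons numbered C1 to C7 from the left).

C1 sp2, C2 sp2, C3 sp2, C4 sp2, C5 sp2, C6 sp2, C7 sp3

C1 is sp2: 3 σ bonds, plus one π bond, 3 electron-density regions.
C2 carries 3 σ bonds, plus one π bond, giving a steric number of 3, so it is sp2.
C3 (3 σ bonds, plus one π bond) has steric number 3: sp2.
C4 carries 3 σ bonds, plus one π bond, giving a steric number of 3, so it is sp2.
C5: 3 σ bonds, plus one π bond — 3 electron domains, sp2.
C6 (3 σ bonds, plus one π bond) has steric number 3: sp2.
C7: 4 σ bonds — 4 electron domains, sp3.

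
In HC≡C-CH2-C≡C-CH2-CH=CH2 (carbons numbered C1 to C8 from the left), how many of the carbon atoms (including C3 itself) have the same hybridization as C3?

2

C3 is sp3 (only σ bonds).
C1: sp
C2: sp
C3: sp3 ✓
C4: sp
C5: sp
C6: sp3 ✓
C7: sp2
C8: sp2
2 carbons are sp3.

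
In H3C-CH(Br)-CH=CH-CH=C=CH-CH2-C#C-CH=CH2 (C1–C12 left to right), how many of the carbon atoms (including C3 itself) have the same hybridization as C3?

6

C3 is sp2 (one π bond).
C1: sp3
C2: sp3
C3: sp2 ✓
C4: sp2 ✓
C5: sp2 ✓
C6: sp
C7: sp2 ✓
C8: sp3
C9: sp
C10: sp
C11: sp2 ✓
C12: sp2 ✓
6 carbons are sp2.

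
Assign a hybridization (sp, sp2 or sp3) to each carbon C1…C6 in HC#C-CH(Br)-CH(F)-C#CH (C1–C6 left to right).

C1 sp, C2 sp, C3 sp3, C4 sp3, C5 sp, C6 sp

C1 — 2 σ bonds, plus two π bonds. Steric number 2, so sp.
C2: 2 σ bonds, plus two π bonds — 2 electron domains, sp.
C3 (4 σ bonds) has steric number 4: sp3.
C4: 4 σ bonds — 4 electron domains, sp3.
C5 carries 2 σ bonds, plus two π bonds, giving a steric number of 2, so it is sp.
C6 (2 σ bonds, plus two π bonds) has steric number 2: sp.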